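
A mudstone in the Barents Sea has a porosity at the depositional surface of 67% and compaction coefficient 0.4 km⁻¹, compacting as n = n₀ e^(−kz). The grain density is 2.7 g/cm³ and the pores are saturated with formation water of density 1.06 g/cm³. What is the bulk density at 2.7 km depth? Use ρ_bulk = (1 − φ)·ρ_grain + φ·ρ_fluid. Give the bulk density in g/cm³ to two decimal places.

2.33 g/cm³

Porosity at depth: n = 0.67·exp(−0.4×2.7) = 0.67×0.3396 = 0.2275
Bulk density: ρ_b = (1−n)ρ_g + n·ρ_f = 0.7725×2.7 + 0.2275×1.06
       = 2.086 + 0.241 = 2.327 g/cm³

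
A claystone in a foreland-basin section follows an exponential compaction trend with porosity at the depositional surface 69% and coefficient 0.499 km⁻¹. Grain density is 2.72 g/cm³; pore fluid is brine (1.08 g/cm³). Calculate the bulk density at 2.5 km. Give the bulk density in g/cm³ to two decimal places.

2.39 g/cm³

Porosity at depth: n = 0.69·exp(−0.499×2.5) = 0.69×0.2872 = 0.1982
Bulk density: ρ_b = (1−n)ρ_g + n·ρ_f = 0.8018×2.72 + 0.1982×1.08
       = 2.181 + 0.214 = 2.395 g/cm³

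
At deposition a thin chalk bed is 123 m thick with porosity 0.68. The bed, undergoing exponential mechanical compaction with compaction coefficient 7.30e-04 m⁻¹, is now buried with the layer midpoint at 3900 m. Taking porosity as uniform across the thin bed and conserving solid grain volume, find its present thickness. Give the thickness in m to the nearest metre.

41 m

Working in km (1 km = 1000 m; k in km⁻¹ = k in m⁻¹ × 1000):
Porosity at 3.9 km: n = 0.68·exp(−0.73×3.9) = 0.0395
Solid-volume conservation: h(1−n) = h₀(1−n₀) ⇒ h = h₀·(1−n₀)/(1−n)
h = 0.123 × (1 − 0.68)/(1 − 0.0395) = 0.123 × 0.3331 = 0.0410 km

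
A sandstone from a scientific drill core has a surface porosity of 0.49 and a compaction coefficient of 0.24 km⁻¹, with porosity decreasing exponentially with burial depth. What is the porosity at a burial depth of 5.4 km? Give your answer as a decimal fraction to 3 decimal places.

0.134

n = n₀·exp(−c·z) = 0.49 × exp(−0.24 × 5.4) = 0.49 × exp(−1.296)
  = 0.49 × 0.2736 = 0.1341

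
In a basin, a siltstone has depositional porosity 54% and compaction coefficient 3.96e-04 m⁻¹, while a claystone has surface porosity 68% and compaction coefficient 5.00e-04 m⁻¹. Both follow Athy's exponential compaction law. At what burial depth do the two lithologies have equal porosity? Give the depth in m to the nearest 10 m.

2220 m

Working in km (1 km = 1000 m; k in km⁻¹ = k in m⁻¹ × 1000):
Set φ₀ₐ e^(−kₐz) = φ₀ᵦ e^(−kᵦz) ⇒ ln(φ₀ₐ/φ₀ᵦ) = (kₐ − kᵦ)·z
z = ln(0.54/0.68) / (0.396 − 0.5) = -0.2305 / -0.104 = 2.217 km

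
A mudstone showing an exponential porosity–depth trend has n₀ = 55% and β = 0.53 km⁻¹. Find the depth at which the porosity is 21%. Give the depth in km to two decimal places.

Invert Athy's law: Z = ln(n₀/n) / β
Z = ln(0.55/0.21) / 0.53 = ln(2.619) / 0.53 = 0.9628 / 0.53 = 1.817 km

1.82 km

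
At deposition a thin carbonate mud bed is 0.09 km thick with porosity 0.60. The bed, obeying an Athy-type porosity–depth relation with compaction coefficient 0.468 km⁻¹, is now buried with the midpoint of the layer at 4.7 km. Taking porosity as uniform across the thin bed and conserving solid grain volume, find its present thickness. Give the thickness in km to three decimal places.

Porosity at 4.7 km: n = 0.6·exp(−0.468×4.7) = 0.0665
Solid-volume conservation: h(1−n) = h₀(1−n₀) ⇒ h = h₀·(1−n₀)/(1−n)
h = 0.09 × (1 − 0.6)/(1 − 0.0665) = 0.09 × 0.4285 = 0.0386 km

0.039 km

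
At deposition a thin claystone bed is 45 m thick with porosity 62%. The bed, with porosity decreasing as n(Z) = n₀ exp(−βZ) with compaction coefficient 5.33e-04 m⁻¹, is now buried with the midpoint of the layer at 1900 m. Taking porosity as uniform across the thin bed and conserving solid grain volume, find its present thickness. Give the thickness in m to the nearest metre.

Working in km (1 km = 1000 m; β in km⁻¹ = β in m⁻¹ × 1000):
Porosity at 1.9 km: n = 0.62·exp(−0.533×1.9) = 0.2252
Solid-volume conservation: h(1−n) = h₀(1−n₀) ⇒ h = h₀·(1−n₀)/(1−n)
h = 0.045 × (1 − 0.62)/(1 − 0.2252) = 0.045 × 0.4905 = 0.0221 km

22 m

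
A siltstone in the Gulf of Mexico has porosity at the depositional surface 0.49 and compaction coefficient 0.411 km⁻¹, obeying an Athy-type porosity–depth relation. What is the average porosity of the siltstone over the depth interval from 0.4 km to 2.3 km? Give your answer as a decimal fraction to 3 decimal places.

0.289

⟨n⟩ = (1/(Z₂−Z₁)) ∫ n₀ e^(−kZ) dZ = n₀·(e^(−k·Z₁) − e^(−k·Z₂)) / (k·(Z₂−Z₁))
e^(−0.411×0.4) = 0.8484; e^(−0.411×2.3) = 0.3886
⟨n⟩ = 0.49 × (0.8484 − 0.3886) / (0.411 × 1.9) = 0.49 × 0.5889 = 0.2885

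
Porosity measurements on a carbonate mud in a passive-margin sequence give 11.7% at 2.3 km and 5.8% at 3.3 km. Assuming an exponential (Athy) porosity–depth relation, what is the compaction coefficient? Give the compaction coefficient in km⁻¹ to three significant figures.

Athy: n(z) = n₀ e^(−cz) ⇒ n₁/n₂ = e^{c(z₂−z₁)} ⇒ c = ln(n₁/n₂)/(z₂−z₁)
c = ln(0.117/0.058) / (3.3 − 2.3) = ln(2.017) / 1 = 0.7017 / 1 = 0.7017 km⁻¹

0.702 km⁻¹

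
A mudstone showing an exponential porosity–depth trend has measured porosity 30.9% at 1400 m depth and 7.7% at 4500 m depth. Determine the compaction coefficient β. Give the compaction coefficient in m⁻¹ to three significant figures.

0.000448 m⁻¹

Working in km (1 km = 1000 m; β in km⁻¹ = β in m⁻¹ × 1000):
Athy: phi(d) = phi₀ e^(−βd) ⇒ phi₁/phi₂ = e^{β(d₂−d₁)} ⇒ β = ln(phi₁/phi₂)/(d₂−d₁)
β = ln(0.309/0.077) / (4.5 − 1.4) = ln(4.013) / 3.1 = 1.3895 / 3.1 = 0.4482 km⁻¹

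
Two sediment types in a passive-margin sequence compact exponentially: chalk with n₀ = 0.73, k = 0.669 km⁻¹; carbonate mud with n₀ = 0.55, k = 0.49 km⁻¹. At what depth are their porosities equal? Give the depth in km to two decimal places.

1.58 km

Set n₀ₐ e^(−kₐz) = n₀ᵦ e^(−kᵦz) ⇒ ln(n₀ₐ/n₀ᵦ) = (kₐ − kᵦ)·z
z = ln(0.73/0.55) / (0.669 − 0.49) = 0.2831 / 0.179 = 1.582 km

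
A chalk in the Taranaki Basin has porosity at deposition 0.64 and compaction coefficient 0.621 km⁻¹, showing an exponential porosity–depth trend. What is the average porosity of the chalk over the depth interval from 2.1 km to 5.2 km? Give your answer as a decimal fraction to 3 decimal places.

0.077

⟨phi⟩ = (1/(d₂−d₁)) ∫ phi₀ e^(−βd) dd = phi₀·(e^(−β·d₁) − e^(−β·d₂)) / (β·(d₂−d₁))
e^(−0.621×2.1) = 0.2714; e^(−0.621×5.2) = 0.0396
⟨phi⟩ = 0.64 × (0.2714 − 0.0396) / (0.621 × 3.1) = 0.64 × 0.1204 = 0.0771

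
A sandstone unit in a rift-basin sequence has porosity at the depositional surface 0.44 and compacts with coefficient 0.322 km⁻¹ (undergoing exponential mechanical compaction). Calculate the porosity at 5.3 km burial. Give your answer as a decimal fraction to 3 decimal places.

phi = phi₀·exp(−k·Z) = 0.44 × exp(−0.322 × 5.3) = 0.44 × exp(−1.707)
  = 0.44 × 0.1815 = 0.0799

0.080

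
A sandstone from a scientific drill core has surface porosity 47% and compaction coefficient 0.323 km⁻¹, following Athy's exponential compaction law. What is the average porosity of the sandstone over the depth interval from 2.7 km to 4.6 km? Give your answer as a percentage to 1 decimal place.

14.7%

⟨n⟩ = (1/(d₂−d₁)) ∫ n₀ e^(−cd) dd = n₀·(e^(−c·d₁) − e^(−c·d₂)) / (c·(d₂−d₁))
e^(−0.323×2.7) = 0.4181; e^(−0.323×4.6) = 0.2263
⟨n⟩ = 0.47 × (0.4181 − 0.2263) / (0.323 × 1.9) = 0.47 × 0.3125 = 0.1469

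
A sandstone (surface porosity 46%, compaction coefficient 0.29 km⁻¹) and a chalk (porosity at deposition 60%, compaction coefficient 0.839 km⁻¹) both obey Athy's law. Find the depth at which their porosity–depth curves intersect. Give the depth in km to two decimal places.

0.48 km

Set φ₀ₐ e^(−cₐZ) = φ₀ᵦ e^(−cᵦZ) ⇒ ln(φ₀ₐ/φ₀ᵦ) = (cₐ − cᵦ)·Z
Z = ln(0.46/0.6) / (0.29 − 0.839) = -0.2657 / -0.549 = 0.484 km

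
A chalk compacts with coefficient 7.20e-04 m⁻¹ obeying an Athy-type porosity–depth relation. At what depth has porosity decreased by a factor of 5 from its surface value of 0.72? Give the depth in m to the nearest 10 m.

Working in km (1 km = 1000 m; c in km⁻¹ = c in m⁻¹ × 1000):
n/n₀ = 1/5 ⇒ exp(−c·z) = 1/5 ⇒ z = ln(5) / c
z = 1.6094 / 0.72 = 2.235 km

2240 m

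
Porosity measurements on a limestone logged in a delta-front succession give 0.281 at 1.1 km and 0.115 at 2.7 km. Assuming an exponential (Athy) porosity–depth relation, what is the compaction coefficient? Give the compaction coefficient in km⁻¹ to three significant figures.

Athy: φ(z) = φ₀ e^(−βz) ⇒ φ₁/φ₂ = e^{β(z₂−z₁)} ⇒ β = ln(φ₁/φ₂)/(z₂−z₁)
β = ln(0.281/0.115) / (2.7 − 1.1) = ln(2.443) / 1.6 = 0.8934 / 1.6 = 0.5584 km⁻¹

0.558 km⁻¹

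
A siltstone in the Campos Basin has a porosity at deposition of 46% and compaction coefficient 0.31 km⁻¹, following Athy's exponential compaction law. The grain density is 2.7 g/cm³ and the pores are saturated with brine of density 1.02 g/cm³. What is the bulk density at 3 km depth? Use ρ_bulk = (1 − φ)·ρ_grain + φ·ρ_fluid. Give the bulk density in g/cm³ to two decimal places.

2.40 g/cm³

Porosity at depth: phi = 0.46·exp(−0.31×3) = 0.46×0.3946 = 0.1815
Bulk density: ρ_b = (1−phi)ρ_g + phi·ρ_f = 0.8185×2.7 + 0.1815×1.02
       = 2.210 + 0.185 = 2.395 g/cm³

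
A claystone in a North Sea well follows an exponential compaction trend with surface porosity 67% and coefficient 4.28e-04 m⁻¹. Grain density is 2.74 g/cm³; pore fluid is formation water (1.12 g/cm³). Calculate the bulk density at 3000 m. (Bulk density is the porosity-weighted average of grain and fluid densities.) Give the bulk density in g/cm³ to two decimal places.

2.44 g/cm³

Working in km (1 km = 1000 m; k in km⁻¹ = k in m⁻¹ × 1000):
Porosity at depth: n = 0.67·exp(−0.428×3) = 0.67×0.2769 = 0.1855
Bulk density: ρ_b = (1−n)ρ_g + n·ρ_f = 0.8145×2.74 + 0.1855×1.12
       = 2.232 + 0.208 = 2.439 g/cm³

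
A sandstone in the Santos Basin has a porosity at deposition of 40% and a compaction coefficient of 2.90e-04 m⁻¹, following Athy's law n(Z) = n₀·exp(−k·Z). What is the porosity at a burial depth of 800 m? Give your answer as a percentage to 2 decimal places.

Working in km (1 km = 1000 m; k in km⁻¹ = k in m⁻¹ × 1000):
n = n₀·exp(−k·Z) = 0.4 × exp(−0.29 × 0.8) = 0.4 × exp(−0.232)
  = 0.4 × 0.7929 = 0.3172

31.72%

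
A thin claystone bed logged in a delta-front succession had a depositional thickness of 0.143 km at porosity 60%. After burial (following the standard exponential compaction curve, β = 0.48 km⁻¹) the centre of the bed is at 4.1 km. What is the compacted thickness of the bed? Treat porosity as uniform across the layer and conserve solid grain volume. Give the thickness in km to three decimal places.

Porosity at 4.1 km: φ = 0.6·exp(−0.48×4.1) = 0.0838
Solid-volume conservation: h(1−φ) = h₀(1−φ₀) ⇒ h = h₀·(1−φ₀)/(1−φ)
h = 0.143 × (1 − 0.6)/(1 − 0.0838) = 0.143 × 0.4366 = 0.0624 km

0.062 km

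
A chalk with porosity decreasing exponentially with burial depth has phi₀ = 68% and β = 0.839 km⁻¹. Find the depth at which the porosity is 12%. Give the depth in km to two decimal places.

2.07 km

Invert Athy's law: z = ln(phi₀/phi) / β
z = ln(0.68/0.12) / 0.839 = ln(5.667) / 0.839 = 1.7346 / 0.839 = 2.067 km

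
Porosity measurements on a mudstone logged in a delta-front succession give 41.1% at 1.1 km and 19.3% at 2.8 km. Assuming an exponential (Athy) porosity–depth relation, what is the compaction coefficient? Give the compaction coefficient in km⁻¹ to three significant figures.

0.445 km⁻¹

Athy: φ(z) = φ₀ e^(−βz) ⇒ φ₁/φ₂ = e^{β(z₂−z₁)} ⇒ β = ln(φ₁/φ₂)/(z₂−z₁)
β = ln(0.411/0.193) / (2.8 − 1.1) = ln(2.13) / 1.7 = 0.7559 / 1.7 = 0.4446 km⁻¹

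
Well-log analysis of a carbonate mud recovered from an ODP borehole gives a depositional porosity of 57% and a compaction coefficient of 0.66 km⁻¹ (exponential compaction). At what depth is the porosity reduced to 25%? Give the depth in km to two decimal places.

1.25 km

Invert Athy's law: Z = ln(φ₀/φ) / k
Z = ln(0.57/0.25) / 0.66 = ln(2.28) / 0.66 = 0.8242 / 0.66 = 1.249 km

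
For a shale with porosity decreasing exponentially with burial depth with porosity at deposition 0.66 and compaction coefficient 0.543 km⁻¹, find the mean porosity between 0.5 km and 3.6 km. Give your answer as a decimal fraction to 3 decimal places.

⟨n⟩ = (1/(z₂−z₁)) ∫ n₀ e^(−cz) dz = n₀·(e^(−c·z₁) − e^(−c·z₂)) / (c·(z₂−z₁))
e^(−0.543×0.5) = 0.7622; e^(−0.543×3.6) = 0.1416
⟨n⟩ = 0.66 × (0.7622 − 0.1416) / (0.543 × 3.1) = 0.66 × 0.3687 = 0.2433

0.243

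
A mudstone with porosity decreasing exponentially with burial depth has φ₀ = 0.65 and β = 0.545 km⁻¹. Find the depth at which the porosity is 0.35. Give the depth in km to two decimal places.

1.14 km

Invert Athy's law: Z = ln(φ₀/φ) / β
Z = ln(0.65/0.35) / 0.545 = ln(1.857) / 0.545 = 0.6190 / 0.545 = 1.136 km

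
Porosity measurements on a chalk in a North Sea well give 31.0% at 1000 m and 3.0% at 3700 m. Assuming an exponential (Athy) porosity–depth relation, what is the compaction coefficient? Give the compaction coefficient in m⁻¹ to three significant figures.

Working in km (1 km = 1000 m; β in km⁻¹ = β in m⁻¹ × 1000):
Athy: n(Z) = n₀ e^(−βZ) ⇒ n₁/n₂ = e^{β(Z₂−Z₁)} ⇒ β = ln(n₁/n₂)/(Z₂−Z₁)
β = ln(0.31/0.03) / (3.7 − 1) = ln(10.33) / 2.7 = 2.3354 / 2.7 = 0.865 km⁻¹

0.000865 m⁻¹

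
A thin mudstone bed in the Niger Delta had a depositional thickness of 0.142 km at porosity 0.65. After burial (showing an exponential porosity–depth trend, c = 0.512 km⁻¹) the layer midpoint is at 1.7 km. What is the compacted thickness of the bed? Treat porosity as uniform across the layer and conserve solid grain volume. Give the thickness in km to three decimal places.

0.068 km

Porosity at 1.7 km: φ = 0.65·exp(−0.512×1.7) = 0.2722
Solid-volume conservation: h(1−φ) = h₀(1−φ₀) ⇒ h = h₀·(1−φ₀)/(1−φ)
h = 0.142 × (1 − 0.65)/(1 − 0.2722) = 0.142 × 0.4809 = 0.0683 km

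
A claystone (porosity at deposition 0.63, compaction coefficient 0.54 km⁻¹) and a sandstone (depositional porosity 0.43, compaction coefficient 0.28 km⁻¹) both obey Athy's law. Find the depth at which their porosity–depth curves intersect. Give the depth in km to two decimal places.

1.47 km

Set phi₀ₐ e^(−kₐZ) = phi₀ᵦ e^(−kᵦZ) ⇒ ln(phi₀ₐ/phi₀ᵦ) = (kₐ − kᵦ)·Z
Z = ln(0.63/0.43) / (0.54 − 0.28) = 0.3819 / 0.26 = 1.469 km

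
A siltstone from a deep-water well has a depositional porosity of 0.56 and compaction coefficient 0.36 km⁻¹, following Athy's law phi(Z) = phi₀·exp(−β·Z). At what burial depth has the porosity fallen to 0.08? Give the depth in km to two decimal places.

Invert Athy's law: Z = ln(phi₀/phi) / β
Z = ln(0.56/0.08) / 0.36 = ln(7) / 0.36 = 1.9459 / 0.36 = 5.405 km

5.41 km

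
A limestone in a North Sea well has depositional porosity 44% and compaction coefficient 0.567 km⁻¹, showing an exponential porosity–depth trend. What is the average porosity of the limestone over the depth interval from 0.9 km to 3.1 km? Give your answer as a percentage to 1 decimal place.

15.1%

⟨phi⟩ = (1/(z₂−z₁)) ∫ phi₀ e^(−kz) dz = phi₀·(e^(−k·z₁) − e^(−k·z₂)) / (k·(z₂−z₁))
e^(−0.567×0.9) = 0.6003; e^(−0.567×3.1) = 0.1724
⟨phi⟩ = 0.44 × (0.6003 − 0.1724) / (0.567 × 2.2) = 0.44 × 0.3430 = 0.1509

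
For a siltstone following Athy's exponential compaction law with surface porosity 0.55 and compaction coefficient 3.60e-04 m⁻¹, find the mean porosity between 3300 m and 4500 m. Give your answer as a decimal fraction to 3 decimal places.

0.136

Working in km (1 km = 1000 m; β in km⁻¹ = β in m⁻¹ × 1000):
⟨phi⟩ = (1/(Z₂−Z₁)) ∫ phi₀ e^(−βZ) dZ = phi₀·(e^(−β·Z₁) − e^(−β·Z₂)) / (β·(Z₂−Z₁))
e^(−0.36×3.3) = 0.3048; e^(−0.36×4.5) = 0.1979
⟨phi⟩ = 0.55 × (0.3048 − 0.1979) / (0.36 × 1.2) = 0.55 × 0.2475 = 0.1361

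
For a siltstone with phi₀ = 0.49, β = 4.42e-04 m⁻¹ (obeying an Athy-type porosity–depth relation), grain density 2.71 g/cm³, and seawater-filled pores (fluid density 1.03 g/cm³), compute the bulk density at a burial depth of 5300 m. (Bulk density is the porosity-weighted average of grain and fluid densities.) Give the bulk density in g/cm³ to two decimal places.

Working in km (1 km = 1000 m; β in km⁻¹ = β in m⁻¹ × 1000):
Porosity at depth: phi = 0.49·exp(−0.442×5.3) = 0.49×0.0961 = 0.0471
Bulk density: ρ_b = (1−phi)ρ_g + phi·ρ_f = 0.9529×2.71 + 0.0471×1.03
       = 2.582 + 0.048 = 2.631 g/cm³

2.63 g/cm³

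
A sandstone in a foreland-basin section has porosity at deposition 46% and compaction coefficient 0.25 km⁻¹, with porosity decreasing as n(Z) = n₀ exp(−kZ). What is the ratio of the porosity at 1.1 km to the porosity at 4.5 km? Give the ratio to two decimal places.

2.34

n(Z₁)/n(Z₂) = e^(−k·Z₁)/e^(−k·Z₂) = e^{k(Z₂−Z₁)}
= exp(0.25 × 3.4) = exp(0.85) = 2.3396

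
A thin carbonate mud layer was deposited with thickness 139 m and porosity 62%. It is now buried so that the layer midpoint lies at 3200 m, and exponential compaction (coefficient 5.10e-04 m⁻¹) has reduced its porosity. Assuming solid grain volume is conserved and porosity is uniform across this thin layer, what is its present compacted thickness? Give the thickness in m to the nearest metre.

60 m

Working in km (1 km = 1000 m; c in km⁻¹ = c in m⁻¹ × 1000):
Porosity at 3.2 km: phi = 0.62·exp(−0.51×3.2) = 0.1212
Solid-volume conservation: h(1−phi) = h₀(1−phi₀) ⇒ h = h₀·(1−phi₀)/(1−phi)
h = 0.139 × (1 − 0.62)/(1 − 0.1212) = 0.139 × 0.4324 = 0.0601 km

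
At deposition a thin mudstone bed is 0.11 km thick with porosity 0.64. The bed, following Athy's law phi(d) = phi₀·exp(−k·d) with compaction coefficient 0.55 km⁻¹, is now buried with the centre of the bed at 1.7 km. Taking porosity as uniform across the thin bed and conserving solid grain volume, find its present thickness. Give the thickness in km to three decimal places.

Porosity at 1.7 km: phi = 0.64·exp(−0.55×1.7) = 0.2513
Solid-volume conservation: h(1−phi) = h₀(1−phi₀) ⇒ h = h₀·(1−phi₀)/(1−phi)
h = 0.11 × (1 − 0.64)/(1 − 0.2513) = 0.11 × 0.4808 = 0.0529 km

0.053 km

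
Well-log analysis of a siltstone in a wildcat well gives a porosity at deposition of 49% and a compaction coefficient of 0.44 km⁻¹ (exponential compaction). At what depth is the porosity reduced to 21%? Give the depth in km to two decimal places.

Invert Athy's law: d = ln(φ₀/φ) / c
d = ln(0.49/0.21) / 0.44 = ln(2.333) / 0.44 = 0.8473 / 0.44 = 1.926 km

1.93 km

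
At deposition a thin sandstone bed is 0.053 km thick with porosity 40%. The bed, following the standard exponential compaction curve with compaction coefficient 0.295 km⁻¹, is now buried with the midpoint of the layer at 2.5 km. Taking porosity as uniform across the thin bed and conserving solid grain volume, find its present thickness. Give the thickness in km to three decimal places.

0.039 km

Porosity at 2.5 km: phi = 0.4·exp(−0.295×2.5) = 0.1913
Solid-volume conservation: h(1−phi) = h₀(1−phi₀) ⇒ h = h₀·(1−phi₀)/(1−phi)
h = 0.053 × (1 − 0.4)/(1 − 0.1913) = 0.053 × 0.7420 = 0.0393 km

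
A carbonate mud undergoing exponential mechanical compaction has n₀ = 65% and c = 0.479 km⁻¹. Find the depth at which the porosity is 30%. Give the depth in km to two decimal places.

1.61 km

Invert Athy's law: z = ln(n₀/n) / c
z = ln(0.65/0.3) / 0.479 = ln(2.167) / 0.479 = 0.7732 / 0.479 = 1.614 km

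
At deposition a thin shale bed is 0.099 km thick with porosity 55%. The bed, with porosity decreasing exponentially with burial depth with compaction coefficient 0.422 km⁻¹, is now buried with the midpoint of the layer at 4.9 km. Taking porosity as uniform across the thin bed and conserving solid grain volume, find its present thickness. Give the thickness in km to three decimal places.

0.048 km

Porosity at 4.9 km: φ = 0.55·exp(−0.422×4.9) = 0.0696
Solid-volume conservation: h(1−φ) = h₀(1−φ₀) ⇒ h = h₀·(1−φ₀)/(1−φ)
h = 0.099 × (1 − 0.55)/(1 − 0.0696) = 0.099 × 0.4836 = 0.0479 km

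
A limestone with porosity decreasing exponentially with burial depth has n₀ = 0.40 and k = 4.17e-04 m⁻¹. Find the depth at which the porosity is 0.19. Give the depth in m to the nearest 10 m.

1790 m

Working in km (1 km = 1000 m; k in km⁻¹ = k in m⁻¹ × 1000):
Invert Athy's law: z = ln(n₀/n) / k
z = ln(0.4/0.19) / 0.417 = ln(2.105) / 0.417 = 0.7444 / 0.417 = 1.785 km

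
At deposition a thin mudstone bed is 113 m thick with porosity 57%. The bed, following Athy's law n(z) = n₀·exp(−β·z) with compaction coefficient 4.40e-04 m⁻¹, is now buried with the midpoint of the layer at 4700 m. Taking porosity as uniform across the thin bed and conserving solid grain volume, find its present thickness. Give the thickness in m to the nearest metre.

Working in km (1 km = 1000 m; β in km⁻¹ = β in m⁻¹ × 1000):
Porosity at 4.7 km: n = 0.57·exp(−0.44×4.7) = 0.0721
Solid-volume conservation: h(1−n) = h₀(1−n₀) ⇒ h = h₀·(1−n₀)/(1−n)
h = 0.113 × (1 − 0.57)/(1 − 0.0721) = 0.113 × 0.4634 = 0.0524 km

52 m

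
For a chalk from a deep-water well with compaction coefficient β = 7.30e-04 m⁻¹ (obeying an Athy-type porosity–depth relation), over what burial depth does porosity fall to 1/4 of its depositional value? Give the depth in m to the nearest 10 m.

1900 m

Working in km (1 km = 1000 m; β in km⁻¹ = β in m⁻¹ × 1000):
n/n₀ = 1/4 ⇒ exp(−β·Z) = 1/4 ⇒ Z = ln(4) / β
Z = 1.3863 / 0.73 = 1.899 km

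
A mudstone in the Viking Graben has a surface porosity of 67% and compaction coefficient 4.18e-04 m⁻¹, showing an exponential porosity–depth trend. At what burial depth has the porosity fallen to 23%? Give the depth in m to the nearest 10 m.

Working in km (1 km = 1000 m; k in km⁻¹ = k in m⁻¹ × 1000):
Invert Athy's law: Z = ln(φ₀/φ) / k
Z = ln(0.67/0.23) / 0.418 = ln(2.913) / 0.418 = 1.0692 / 0.418 = 2.558 km

2560 m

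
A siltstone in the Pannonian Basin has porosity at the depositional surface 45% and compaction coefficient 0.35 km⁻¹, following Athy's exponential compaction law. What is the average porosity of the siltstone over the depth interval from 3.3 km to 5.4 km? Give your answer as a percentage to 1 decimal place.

⟨φ⟩ = (1/(d₂−d₁)) ∫ φ₀ e^(−cd) dd = φ₀·(e^(−c·d₁) − e^(−c·d₂)) / (c·(d₂−d₁))
e^(−0.35×3.3) = 0.3151; e^(−0.35×5.4) = 0.1511
⟨φ⟩ = 0.45 × (0.3151 − 0.1511) / (0.35 × 2.1) = 0.45 × 0.2231 = 0.1004

10.0%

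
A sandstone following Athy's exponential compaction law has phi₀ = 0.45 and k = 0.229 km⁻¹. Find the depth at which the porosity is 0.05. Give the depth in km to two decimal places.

9.59 km

Invert Athy's law: Z = ln(phi₀/phi) / k
Z = ln(0.45/0.05) / 0.229 = ln(9) / 0.229 = 2.1972 / 0.229 = 9.595 km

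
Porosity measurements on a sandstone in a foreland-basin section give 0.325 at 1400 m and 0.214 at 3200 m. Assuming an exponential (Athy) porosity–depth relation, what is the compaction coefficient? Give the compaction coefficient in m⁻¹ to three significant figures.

0.000232 m⁻¹

Working in km (1 km = 1000 m; β in km⁻¹ = β in m⁻¹ × 1000):
Athy: phi(Z) = phi₀ e^(−βZ) ⇒ phi₁/phi₂ = e^{β(Z₂−Z₁)} ⇒ β = ln(phi₁/phi₂)/(Z₂−Z₁)
β = ln(0.325/0.214) / (3.2 − 1.4) = ln(1.519) / 1.8 = 0.4178 / 1.8 = 0.2321 km⁻¹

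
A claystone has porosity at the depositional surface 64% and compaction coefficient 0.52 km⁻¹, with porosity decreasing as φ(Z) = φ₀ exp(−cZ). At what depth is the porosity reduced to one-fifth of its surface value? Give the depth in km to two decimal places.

φ/φ₀ = 1/5 ⇒ exp(−c·Z) = 1/5 ⇒ Z = ln(5) / c
Z = 1.6094 / 0.52 = 3.095 km

3.10 km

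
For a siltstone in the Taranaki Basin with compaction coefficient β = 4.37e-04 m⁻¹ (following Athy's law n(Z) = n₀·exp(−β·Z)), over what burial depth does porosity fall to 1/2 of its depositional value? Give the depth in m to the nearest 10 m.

1590 m

Working in km (1 km = 1000 m; β in km⁻¹ = β in m⁻¹ × 1000):
n/n₀ = 1/2 ⇒ exp(−β·Z) = 1/2 ⇒ Z = ln(2) / β
Z = 0.6931 / 0.437 = 1.586 km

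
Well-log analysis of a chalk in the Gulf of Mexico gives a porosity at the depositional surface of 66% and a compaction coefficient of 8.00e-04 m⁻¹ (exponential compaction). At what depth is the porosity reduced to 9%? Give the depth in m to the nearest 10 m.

2490 m

Working in km (1 km = 1000 m; c in km⁻¹ = c in m⁻¹ × 1000):
Invert Athy's law: z = ln(φ₀/φ) / c
z = ln(0.66/0.09) / 0.8 = ln(7.333) / 0.8 = 1.9924 / 0.8 = 2.491 km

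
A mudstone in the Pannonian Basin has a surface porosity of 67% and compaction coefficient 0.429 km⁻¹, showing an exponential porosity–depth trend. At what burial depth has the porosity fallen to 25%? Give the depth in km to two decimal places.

2.30 km

Invert Athy's law: Z = ln(phi₀/phi) / k
Z = ln(0.67/0.25) / 0.429 = ln(2.68) / 0.429 = 0.9858 / 0.429 = 2.298 km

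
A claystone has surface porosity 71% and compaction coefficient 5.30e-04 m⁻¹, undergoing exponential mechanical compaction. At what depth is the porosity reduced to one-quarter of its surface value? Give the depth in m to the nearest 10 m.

Working in km (1 km = 1000 m; c in km⁻¹ = c in m⁻¹ × 1000):
n/n₀ = 1/4 ⇒ exp(−c·z) = 1/4 ⇒ z = ln(4) / c
z = 1.3863 / 0.53 = 2.616 km

2620 m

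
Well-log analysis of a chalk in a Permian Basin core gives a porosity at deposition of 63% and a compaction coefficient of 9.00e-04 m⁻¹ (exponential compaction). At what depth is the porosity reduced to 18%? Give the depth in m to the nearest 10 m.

1390 m

Working in km (1 km = 1000 m; β in km⁻¹ = β in m⁻¹ × 1000):
Invert Athy's law: d = ln(phi₀/phi) / β
d = ln(0.63/0.18) / 0.9 = ln(3.5) / 0.9 = 1.2528 / 0.9 = 1.392 km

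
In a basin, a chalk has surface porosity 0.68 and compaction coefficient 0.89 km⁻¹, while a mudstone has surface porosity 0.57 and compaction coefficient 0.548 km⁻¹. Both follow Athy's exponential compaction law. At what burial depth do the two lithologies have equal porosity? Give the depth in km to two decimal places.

Set phi₀ₐ e^(−βₐd) = phi₀ᵦ e^(−βᵦd) ⇒ ln(phi₀ₐ/phi₀ᵦ) = (βₐ − βᵦ)·d
d = ln(0.68/0.57) / (0.89 − 0.548) = 0.1765 / 0.342 = 0.516 km

0.52 km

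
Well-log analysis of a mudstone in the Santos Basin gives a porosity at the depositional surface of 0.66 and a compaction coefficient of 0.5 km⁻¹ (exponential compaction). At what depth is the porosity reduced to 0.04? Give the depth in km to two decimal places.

Invert Athy's law: Z = ln(phi₀/phi) / k
Z = ln(0.66/0.04) / 0.5 = ln(16.5) / 0.5 = 2.8034 / 0.5 = 5.607 km

5.61 km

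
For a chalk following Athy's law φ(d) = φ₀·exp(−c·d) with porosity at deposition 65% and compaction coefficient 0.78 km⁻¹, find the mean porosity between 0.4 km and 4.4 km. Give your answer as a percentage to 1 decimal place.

14.6%

⟨φ⟩ = (1/(d₂−d₁)) ∫ φ₀ e^(−cd) dd = φ₀·(e^(−c·d₁) − e^(−c·d₂)) / (c·(d₂−d₁))
e^(−0.78×0.4) = 0.7320; e^(−0.78×4.4) = 0.0323
⟨φ⟩ = 0.65 × (0.7320 − 0.0323) / (0.78 × 4) = 0.65 × 0.2242 = 0.1458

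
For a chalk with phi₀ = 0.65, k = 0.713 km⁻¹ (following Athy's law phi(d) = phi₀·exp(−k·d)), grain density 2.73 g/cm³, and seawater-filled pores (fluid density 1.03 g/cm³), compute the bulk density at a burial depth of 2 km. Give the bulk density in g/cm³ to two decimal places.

Porosity at depth: phi = 0.65·exp(−0.713×2) = 0.65×0.2403 = 0.1562
Bulk density: ρ_b = (1−phi)ρ_g + phi·ρ_f = 0.8438×2.73 + 0.1562×1.03
       = 2.304 + 0.161 = 2.465 g/cm³

2.46 g/cm³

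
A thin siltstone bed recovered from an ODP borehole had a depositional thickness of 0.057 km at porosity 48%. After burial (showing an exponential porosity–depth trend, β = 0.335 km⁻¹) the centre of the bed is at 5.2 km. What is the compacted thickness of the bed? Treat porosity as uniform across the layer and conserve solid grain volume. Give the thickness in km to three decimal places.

Porosity at 5.2 km: n = 0.48·exp(−0.335×5.2) = 0.0841
Solid-volume conservation: h(1−n) = h₀(1−n₀) ⇒ h = h₀·(1−n₀)/(1−n)
h = 0.057 × (1 − 0.48)/(1 − 0.0841) = 0.057 × 0.5677 = 0.0324 km

0.032 km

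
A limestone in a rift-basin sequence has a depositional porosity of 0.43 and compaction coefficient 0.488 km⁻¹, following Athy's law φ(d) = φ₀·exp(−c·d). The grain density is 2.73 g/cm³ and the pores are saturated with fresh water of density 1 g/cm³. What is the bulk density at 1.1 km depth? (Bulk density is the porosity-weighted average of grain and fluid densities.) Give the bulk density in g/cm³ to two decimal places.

2.30 g/cm³

Porosity at depth: φ = 0.43·exp(−0.488×1.1) = 0.43×0.5846 = 0.2514
Bulk density: ρ_b = (1−φ)ρ_g + φ·ρ_f = 0.7486×2.73 + 0.2514×1
       = 2.044 + 0.251 = 2.295 g/cm³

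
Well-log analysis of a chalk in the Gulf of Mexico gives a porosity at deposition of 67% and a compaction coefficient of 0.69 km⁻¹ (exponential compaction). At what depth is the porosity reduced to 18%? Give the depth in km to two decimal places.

1.90 km

Invert Athy's law: Z = ln(phi₀/phi) / c
Z = ln(0.67/0.18) / 0.69 = ln(3.722) / 0.69 = 1.3143 / 0.69 = 1.905 km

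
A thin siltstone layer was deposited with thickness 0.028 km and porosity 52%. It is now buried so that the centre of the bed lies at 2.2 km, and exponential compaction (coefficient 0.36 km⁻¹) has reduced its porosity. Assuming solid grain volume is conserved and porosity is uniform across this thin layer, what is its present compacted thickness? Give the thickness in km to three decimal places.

0.018 km

Porosity at 2.2 km: phi = 0.52·exp(−0.36×2.2) = 0.2355
Solid-volume conservation: h(1−phi) = h₀(1−phi₀) ⇒ h = h₀·(1−phi₀)/(1−phi)
h = 0.028 × (1 − 0.52)/(1 − 0.2355) = 0.028 × 0.6279 = 0.0176 km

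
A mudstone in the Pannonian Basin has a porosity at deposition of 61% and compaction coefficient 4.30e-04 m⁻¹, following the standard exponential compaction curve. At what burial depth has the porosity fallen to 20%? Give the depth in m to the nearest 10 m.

Working in km (1 km = 1000 m; β in km⁻¹ = β in m⁻¹ × 1000):
Invert Athy's law: Z = ln(φ₀/φ) / β
Z = ln(0.61/0.2) / 0.43 = ln(3.05) / 0.43 = 1.1151 / 0.43 = 2.593 km

2590 m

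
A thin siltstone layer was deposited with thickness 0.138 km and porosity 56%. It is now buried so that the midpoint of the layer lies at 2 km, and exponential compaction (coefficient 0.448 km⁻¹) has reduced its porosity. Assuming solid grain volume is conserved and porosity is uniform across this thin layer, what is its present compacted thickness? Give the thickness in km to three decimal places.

0.079 km

Porosity at 2 km: φ = 0.56·exp(−0.448×2) = 0.2286
Solid-volume conservation: h(1−φ) = h₀(1−φ₀) ⇒ h = h₀·(1−φ₀)/(1−φ)
h = 0.138 × (1 − 0.56)/(1 − 0.2286) = 0.138 × 0.5704 = 0.0787 km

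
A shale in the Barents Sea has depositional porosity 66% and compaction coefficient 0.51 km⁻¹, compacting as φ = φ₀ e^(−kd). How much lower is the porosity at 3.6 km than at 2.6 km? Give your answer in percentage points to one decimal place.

7.0 percentage points

φ(2.6) = 0.66·e^(−0.51×2.6) = 0.1753
φ(3.6) = 0.66·e^(−0.51×3.6) = 0.1052
Δφ = 0.1753 − 0.1052 = 0.0700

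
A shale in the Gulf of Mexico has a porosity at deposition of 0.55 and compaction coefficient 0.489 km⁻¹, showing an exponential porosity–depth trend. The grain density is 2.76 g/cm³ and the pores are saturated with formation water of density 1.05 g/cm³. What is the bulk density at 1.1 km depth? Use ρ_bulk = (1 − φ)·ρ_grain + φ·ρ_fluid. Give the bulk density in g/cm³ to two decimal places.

2.21 g/cm³

Porosity at depth: phi = 0.55·exp(−0.489×1.1) = 0.55×0.5840 = 0.3212
Bulk density: ρ_b = (1−phi)ρ_g + phi·ρ_f = 0.6788×2.76 + 0.3212×1.05
       = 1.874 + 0.337 = 2.211 g/cm³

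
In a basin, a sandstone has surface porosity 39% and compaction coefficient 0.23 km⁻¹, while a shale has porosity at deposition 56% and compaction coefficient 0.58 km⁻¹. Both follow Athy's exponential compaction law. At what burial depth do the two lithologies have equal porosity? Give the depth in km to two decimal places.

Set φ₀ₐ e^(−cₐz) = φ₀ᵦ e^(−cᵦz) ⇒ ln(φ₀ₐ/φ₀ᵦ) = (cₐ − cᵦ)·z
z = ln(0.39/0.56) / (0.23 − 0.58) = -0.3618 / -0.35 = 1.034 km

1.03 km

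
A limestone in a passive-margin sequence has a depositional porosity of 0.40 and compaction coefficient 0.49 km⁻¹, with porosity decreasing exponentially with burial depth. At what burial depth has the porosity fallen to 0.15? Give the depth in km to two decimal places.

2.00 km

Invert Athy's law: z = ln(phi₀/phi) / β
z = ln(0.4/0.15) / 0.49 = ln(2.667) / 0.49 = 0.9808 / 0.49 = 2.002 km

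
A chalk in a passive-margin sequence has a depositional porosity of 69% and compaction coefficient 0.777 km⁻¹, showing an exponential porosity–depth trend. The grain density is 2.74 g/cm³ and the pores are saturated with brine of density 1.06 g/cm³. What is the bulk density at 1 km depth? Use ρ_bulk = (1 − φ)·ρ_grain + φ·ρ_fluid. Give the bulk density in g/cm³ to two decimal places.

2.21 g/cm³

Porosity at depth: φ = 0.69·exp(−0.777×1) = 0.69×0.4598 = 0.3173
Bulk density: ρ_b = (1−φ)ρ_g + φ·ρ_f = 0.6827×2.74 + 0.3173×1.06
       = 1.871 + 0.336 = 2.207 g/cm³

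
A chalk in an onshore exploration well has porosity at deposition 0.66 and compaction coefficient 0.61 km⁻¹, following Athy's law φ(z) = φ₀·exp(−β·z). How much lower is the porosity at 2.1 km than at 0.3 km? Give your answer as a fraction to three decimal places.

0.366

φ(0.3) = 0.66·e^(−0.61×0.3) = 0.5496
φ(2.1) = 0.66·e^(−0.61×2.1) = 0.1833
Δφ = 0.5496 − 0.1833 = 0.3663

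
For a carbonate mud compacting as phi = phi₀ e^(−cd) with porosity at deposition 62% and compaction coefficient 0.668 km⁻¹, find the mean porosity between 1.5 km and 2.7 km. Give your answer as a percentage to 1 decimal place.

⟨phi⟩ = (1/(d₂−d₁)) ∫ phi₀ e^(−cd) dd = phi₀·(e^(−c·d₁) − e^(−c·d₂)) / (c·(d₂−d₁))
e^(−0.668×1.5) = 0.3671; e^(−0.668×2.7) = 0.1647
⟨phi⟩ = 0.62 × (0.3671 − 0.1647) / (0.668 × 1.2) = 0.62 × 0.2525 = 0.1566

15.7%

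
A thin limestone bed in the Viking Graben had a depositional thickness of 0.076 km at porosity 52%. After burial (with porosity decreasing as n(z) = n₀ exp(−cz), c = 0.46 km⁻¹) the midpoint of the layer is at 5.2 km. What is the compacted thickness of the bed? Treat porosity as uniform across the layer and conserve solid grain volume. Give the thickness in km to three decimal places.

Porosity at 5.2 km: n = 0.52·exp(−0.46×5.2) = 0.0476
Solid-volume conservation: h(1−n) = h₀(1−n₀) ⇒ h = h₀·(1−n₀)/(1−n)
h = 0.076 × (1 − 0.52)/(1 − 0.0476) = 0.076 × 0.5040 = 0.0383 km

0.038 km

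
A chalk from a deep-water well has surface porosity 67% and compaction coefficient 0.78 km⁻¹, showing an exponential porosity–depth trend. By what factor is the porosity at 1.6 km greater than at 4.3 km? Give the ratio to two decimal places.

φ(z₁)/φ(z₂) = e^(−k·z₁)/e^(−k·z₂) = e^{k(z₂−z₁)}
= exp(0.78 × 2.7) = exp(2.106) = 8.2153

8.22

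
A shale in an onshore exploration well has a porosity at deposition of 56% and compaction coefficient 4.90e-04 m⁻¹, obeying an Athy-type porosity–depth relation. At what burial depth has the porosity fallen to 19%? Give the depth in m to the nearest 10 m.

2210 m

Working in km (1 km = 1000 m; k in km⁻¹ = k in m⁻¹ × 1000):
Invert Athy's law: d = ln(φ₀/φ) / k
d = ln(0.56/0.19) / 0.49 = ln(2.947) / 0.49 = 1.0809 / 0.49 = 2.206 km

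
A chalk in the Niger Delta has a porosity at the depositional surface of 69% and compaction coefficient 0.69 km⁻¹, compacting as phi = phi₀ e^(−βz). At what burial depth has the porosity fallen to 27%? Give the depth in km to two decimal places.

1.36 km

Invert Athy's law: z = ln(phi₀/phi) / β
z = ln(0.69/0.27) / 0.69 = ln(2.556) / 0.69 = 0.9383 / 0.69 = 1.360 km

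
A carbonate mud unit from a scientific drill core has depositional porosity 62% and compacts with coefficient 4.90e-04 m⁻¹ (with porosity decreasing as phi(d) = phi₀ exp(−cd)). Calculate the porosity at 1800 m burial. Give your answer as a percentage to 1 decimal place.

25.7%

Working in km (1 km = 1000 m; c in km⁻¹ = c in m⁻¹ × 1000):
phi = phi₀·exp(−c·d) = 0.62 × exp(−0.49 × 1.8) = 0.62 × exp(−0.882)
  = 0.62 × 0.4140 = 0.2567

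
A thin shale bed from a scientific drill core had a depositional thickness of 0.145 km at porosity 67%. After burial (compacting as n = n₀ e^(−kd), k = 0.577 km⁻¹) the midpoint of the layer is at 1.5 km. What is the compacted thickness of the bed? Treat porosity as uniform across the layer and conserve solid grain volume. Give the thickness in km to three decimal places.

Porosity at 1.5 km: n = 0.67·exp(−0.577×1.5) = 0.2820
Solid-volume conservation: h(1−n) = h₀(1−n₀) ⇒ h = h₀·(1−n₀)/(1−n)
h = 0.145 × (1 − 0.67)/(1 − 0.2820) = 0.145 × 0.4596 = 0.0666 km

0.067 km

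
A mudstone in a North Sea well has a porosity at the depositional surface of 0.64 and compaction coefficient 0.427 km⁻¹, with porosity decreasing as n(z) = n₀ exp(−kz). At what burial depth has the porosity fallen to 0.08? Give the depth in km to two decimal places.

4.87 km

Invert Athy's law: z = ln(n₀/n) / k
z = ln(0.64/0.08) / 0.427 = ln(8) / 0.427 = 2.0794 / 0.427 = 4.870 km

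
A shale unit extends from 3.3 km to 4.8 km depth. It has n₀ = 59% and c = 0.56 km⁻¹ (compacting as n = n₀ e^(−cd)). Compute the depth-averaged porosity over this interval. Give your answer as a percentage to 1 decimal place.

⟨n⟩ = (1/(d₂−d₁)) ∫ n₀ e^(−cd) dd = n₀·(e^(−c·d₁) − e^(−c·d₂)) / (c·(d₂−d₁))
e^(−0.56×3.3) = 0.1576; e^(−0.56×4.8) = 0.0680
⟨n⟩ = 0.59 × (0.1576 − 0.0680) / (0.56 × 1.5) = 0.59 × 0.1066 = 0.0629

6.3%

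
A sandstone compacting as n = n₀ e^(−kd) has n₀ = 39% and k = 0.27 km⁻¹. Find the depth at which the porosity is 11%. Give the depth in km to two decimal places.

Invert Athy's law: d = ln(n₀/n) / k
d = ln(0.39/0.11) / 0.27 = ln(3.545) / 0.27 = 1.2657 / 0.27 = 4.688 km

4.69 km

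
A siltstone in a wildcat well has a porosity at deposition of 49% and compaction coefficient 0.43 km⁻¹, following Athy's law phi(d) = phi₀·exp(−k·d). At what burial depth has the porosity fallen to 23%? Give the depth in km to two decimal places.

1.76 km

Invert Athy's law: d = ln(phi₀/phi) / k
d = ln(0.49/0.23) / 0.43 = ln(2.13) / 0.43 = 0.7563 / 0.43 = 1.759 km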